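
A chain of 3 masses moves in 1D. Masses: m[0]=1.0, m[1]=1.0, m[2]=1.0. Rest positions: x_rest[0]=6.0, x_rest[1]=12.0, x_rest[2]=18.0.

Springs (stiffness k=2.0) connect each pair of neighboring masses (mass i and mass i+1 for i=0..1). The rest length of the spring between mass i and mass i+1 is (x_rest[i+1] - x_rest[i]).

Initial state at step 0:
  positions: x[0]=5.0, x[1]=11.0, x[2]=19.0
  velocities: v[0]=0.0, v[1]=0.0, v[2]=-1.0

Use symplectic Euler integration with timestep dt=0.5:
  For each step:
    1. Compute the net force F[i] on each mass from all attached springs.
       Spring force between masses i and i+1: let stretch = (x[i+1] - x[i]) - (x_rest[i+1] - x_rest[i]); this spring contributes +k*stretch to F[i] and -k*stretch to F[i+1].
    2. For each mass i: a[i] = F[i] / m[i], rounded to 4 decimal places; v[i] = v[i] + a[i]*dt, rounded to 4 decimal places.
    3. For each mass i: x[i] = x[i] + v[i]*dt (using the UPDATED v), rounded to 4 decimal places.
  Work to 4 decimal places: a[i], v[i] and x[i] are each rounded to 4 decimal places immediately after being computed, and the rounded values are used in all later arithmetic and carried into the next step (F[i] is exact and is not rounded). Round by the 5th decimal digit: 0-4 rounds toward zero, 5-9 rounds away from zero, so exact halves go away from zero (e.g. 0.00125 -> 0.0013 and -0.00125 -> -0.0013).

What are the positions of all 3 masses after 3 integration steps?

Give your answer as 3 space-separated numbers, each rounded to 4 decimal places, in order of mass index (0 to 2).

Answer: 6.3750 11.1250 16.0000

Derivation:
Step 0: x=[5.0000 11.0000 19.0000] v=[0.0000 0.0000 -1.0000]
Step 1: x=[5.0000 12.0000 17.5000] v=[0.0000 2.0000 -3.0000]
Step 2: x=[5.5000 12.2500 16.2500] v=[1.0000 0.5000 -2.5000]
Step 3: x=[6.3750 11.1250 16.0000] v=[1.7500 -2.2500 -0.5000]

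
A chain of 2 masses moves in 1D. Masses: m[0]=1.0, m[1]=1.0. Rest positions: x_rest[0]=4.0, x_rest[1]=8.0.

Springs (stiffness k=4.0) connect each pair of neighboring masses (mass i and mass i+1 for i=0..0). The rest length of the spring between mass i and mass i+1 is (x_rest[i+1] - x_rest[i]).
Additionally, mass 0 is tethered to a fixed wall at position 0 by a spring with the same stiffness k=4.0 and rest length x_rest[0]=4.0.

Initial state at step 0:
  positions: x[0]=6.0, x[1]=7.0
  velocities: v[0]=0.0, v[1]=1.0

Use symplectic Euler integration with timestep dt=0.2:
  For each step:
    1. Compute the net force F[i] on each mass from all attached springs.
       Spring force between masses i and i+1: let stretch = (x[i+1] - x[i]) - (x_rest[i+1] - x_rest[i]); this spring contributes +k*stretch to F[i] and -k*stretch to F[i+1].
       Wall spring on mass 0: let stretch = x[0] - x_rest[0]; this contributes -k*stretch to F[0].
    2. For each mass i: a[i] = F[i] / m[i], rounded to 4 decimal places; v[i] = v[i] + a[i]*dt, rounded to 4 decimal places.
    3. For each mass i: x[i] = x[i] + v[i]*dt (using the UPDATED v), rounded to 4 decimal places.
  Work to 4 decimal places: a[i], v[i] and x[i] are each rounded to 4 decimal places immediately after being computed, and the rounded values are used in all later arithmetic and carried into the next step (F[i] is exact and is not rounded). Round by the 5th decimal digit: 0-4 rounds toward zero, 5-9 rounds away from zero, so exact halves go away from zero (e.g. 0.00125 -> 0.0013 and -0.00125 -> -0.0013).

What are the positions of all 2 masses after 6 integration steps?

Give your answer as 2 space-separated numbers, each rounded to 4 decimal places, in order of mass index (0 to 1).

Step 0: x=[6.0000 7.0000] v=[0.0000 1.0000]
Step 1: x=[5.2000 7.6800] v=[-4.0000 3.4000]
Step 2: x=[3.9648 8.6032] v=[-6.1760 4.6160]
Step 3: x=[2.8374 9.4243] v=[-5.6371 4.1053]
Step 4: x=[2.3099 9.8315] v=[-2.6375 2.0358]
Step 5: x=[2.6163 9.6752] v=[1.5319 -0.7815]
Step 6: x=[3.6335 9.0295] v=[5.0860 -3.2286]

Answer: 3.6335 9.0295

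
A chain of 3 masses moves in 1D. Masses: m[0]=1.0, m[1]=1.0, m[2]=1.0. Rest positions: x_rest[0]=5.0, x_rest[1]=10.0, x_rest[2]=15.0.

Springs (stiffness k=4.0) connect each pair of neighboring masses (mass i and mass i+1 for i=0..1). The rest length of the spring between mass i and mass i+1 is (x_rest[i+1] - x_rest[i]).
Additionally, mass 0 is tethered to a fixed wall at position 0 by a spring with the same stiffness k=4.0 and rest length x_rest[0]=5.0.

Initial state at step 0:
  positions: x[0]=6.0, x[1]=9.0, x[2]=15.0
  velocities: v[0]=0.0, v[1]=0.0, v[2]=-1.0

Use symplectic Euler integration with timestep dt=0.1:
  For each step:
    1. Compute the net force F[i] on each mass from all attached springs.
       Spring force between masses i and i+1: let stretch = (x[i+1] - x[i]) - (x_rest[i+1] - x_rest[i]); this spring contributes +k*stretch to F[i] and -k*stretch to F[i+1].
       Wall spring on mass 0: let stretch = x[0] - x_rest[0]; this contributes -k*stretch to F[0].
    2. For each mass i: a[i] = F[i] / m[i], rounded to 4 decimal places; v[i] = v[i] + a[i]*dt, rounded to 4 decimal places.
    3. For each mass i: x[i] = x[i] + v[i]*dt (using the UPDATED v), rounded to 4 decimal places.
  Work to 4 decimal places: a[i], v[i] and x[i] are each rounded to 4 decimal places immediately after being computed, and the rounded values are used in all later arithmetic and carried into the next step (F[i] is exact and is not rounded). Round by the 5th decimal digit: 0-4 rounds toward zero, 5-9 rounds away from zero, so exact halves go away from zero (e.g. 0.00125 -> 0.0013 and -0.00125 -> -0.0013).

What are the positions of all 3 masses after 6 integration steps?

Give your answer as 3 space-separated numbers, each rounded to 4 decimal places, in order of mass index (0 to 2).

Step 0: x=[6.0000 9.0000 15.0000] v=[0.0000 0.0000 -1.0000]
Step 1: x=[5.8800 9.1200 14.8600] v=[-1.2000 1.2000 -1.4000]
Step 2: x=[5.6544 9.3400 14.6904] v=[-2.2560 2.2000 -1.6960]
Step 3: x=[5.3501 9.6266 14.5068] v=[-3.0435 2.8659 -1.8362]
Step 4: x=[5.0028 9.9373 14.3280] v=[-3.4729 3.1074 -1.7883]
Step 5: x=[4.6528 10.2263 14.1735] v=[-3.5002 2.8899 -1.5446]
Step 6: x=[4.3396 10.4502 14.0612] v=[-3.1319 2.2394 -1.1235]

Answer: 4.3396 10.4502 14.0612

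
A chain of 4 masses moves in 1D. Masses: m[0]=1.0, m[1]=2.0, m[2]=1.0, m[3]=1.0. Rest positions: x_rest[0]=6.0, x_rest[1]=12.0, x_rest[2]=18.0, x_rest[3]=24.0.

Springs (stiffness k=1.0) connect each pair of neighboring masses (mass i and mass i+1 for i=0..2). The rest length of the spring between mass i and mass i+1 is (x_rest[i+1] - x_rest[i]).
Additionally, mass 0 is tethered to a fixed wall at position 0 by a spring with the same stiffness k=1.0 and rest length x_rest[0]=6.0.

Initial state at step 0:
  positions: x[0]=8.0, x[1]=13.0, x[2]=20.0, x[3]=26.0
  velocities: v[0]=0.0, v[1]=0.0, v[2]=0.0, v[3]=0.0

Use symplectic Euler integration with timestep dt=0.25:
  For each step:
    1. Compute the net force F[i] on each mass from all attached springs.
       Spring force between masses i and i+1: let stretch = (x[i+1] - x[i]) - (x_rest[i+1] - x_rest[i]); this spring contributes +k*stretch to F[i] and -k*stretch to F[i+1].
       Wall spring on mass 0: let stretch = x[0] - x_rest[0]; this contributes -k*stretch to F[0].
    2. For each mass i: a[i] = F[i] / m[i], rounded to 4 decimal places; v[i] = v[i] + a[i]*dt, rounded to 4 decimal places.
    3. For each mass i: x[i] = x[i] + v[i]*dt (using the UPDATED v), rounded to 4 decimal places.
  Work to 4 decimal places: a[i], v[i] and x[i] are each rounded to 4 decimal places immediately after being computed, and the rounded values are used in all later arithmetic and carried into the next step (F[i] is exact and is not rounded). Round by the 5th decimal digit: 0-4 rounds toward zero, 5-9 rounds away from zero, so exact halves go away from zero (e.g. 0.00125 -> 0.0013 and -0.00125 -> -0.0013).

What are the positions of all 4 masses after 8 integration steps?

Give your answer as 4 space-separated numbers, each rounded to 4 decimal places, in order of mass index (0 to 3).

Step 0: x=[8.0000 13.0000 20.0000 26.0000] v=[0.0000 0.0000 0.0000 0.0000]
Step 1: x=[7.8125 13.0625 19.9375 26.0000] v=[-0.7500 0.2500 -0.2500 0.0000]
Step 2: x=[7.4649 13.1758 19.8242 25.9961] v=[-1.3906 0.4531 -0.4531 -0.0156]
Step 3: x=[7.0076 13.3184 19.6812 25.9815] v=[-1.8291 0.5703 -0.5722 -0.0586]
Step 4: x=[6.5068 13.4626 19.5343 25.9481] v=[-2.0033 0.5768 -0.5878 -0.1337]
Step 5: x=[6.0340 13.5792 19.4087 25.8888] v=[-1.8911 0.4663 -0.5023 -0.2372]
Step 6: x=[5.6557 13.6422 19.3238 25.7995] v=[-1.5133 0.2518 -0.3397 -0.3572]
Step 7: x=[5.4231 13.6331 19.2885 25.6805] v=[-0.9306 -0.0363 -0.1412 -0.4761]
Step 8: x=[5.3646 13.5442 19.2993 25.5370] v=[-0.2339 -0.3556 0.0430 -0.5741]

Answer: 5.3646 13.5442 19.2993 25.5370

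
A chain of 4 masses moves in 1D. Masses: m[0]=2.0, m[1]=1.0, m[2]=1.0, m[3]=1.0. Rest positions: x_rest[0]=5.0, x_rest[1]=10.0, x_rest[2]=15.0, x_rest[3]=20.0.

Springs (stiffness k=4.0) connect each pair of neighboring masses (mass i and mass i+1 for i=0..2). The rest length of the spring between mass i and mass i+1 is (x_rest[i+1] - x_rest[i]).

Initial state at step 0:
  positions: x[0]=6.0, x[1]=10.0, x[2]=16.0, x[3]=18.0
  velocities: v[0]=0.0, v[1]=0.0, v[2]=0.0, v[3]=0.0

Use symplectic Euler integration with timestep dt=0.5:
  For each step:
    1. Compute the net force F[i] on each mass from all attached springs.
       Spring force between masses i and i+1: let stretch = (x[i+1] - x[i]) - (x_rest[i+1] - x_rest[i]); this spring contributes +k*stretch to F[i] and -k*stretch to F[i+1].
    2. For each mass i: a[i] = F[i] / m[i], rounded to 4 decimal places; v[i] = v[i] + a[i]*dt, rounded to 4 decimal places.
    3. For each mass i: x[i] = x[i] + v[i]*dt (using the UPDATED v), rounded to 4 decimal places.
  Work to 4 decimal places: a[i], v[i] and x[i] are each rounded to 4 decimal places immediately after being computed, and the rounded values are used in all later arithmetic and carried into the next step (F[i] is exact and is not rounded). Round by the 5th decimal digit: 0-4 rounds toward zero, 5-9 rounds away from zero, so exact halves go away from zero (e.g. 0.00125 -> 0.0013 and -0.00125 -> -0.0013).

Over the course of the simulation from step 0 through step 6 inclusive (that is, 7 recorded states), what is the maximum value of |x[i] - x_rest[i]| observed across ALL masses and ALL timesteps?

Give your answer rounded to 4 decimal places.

Step 0: x=[6.0000 10.0000 16.0000 18.0000] v=[0.0000 0.0000 0.0000 0.0000]
Step 1: x=[5.5000 12.0000 12.0000 21.0000] v=[-1.0000 4.0000 -8.0000 6.0000]
Step 2: x=[5.7500 7.5000 17.0000 20.0000] v=[0.5000 -9.0000 10.0000 -2.0000]
Step 3: x=[4.3750 10.7500 15.5000 21.0000] v=[-2.7500 6.5000 -3.0000 2.0000]
Step 4: x=[3.6875 12.3750 14.7500 21.5000] v=[-1.3750 3.2500 -1.5000 1.0000]
Step 5: x=[4.8438 7.6875 18.3750 20.2500] v=[2.3125 -9.3750 7.2500 -2.5000]
Step 6: x=[4.9219 10.8438 13.1875 22.1250] v=[0.1562 6.3126 -10.3750 3.7500]
Max displacement = 3.3750

Answer: 3.3750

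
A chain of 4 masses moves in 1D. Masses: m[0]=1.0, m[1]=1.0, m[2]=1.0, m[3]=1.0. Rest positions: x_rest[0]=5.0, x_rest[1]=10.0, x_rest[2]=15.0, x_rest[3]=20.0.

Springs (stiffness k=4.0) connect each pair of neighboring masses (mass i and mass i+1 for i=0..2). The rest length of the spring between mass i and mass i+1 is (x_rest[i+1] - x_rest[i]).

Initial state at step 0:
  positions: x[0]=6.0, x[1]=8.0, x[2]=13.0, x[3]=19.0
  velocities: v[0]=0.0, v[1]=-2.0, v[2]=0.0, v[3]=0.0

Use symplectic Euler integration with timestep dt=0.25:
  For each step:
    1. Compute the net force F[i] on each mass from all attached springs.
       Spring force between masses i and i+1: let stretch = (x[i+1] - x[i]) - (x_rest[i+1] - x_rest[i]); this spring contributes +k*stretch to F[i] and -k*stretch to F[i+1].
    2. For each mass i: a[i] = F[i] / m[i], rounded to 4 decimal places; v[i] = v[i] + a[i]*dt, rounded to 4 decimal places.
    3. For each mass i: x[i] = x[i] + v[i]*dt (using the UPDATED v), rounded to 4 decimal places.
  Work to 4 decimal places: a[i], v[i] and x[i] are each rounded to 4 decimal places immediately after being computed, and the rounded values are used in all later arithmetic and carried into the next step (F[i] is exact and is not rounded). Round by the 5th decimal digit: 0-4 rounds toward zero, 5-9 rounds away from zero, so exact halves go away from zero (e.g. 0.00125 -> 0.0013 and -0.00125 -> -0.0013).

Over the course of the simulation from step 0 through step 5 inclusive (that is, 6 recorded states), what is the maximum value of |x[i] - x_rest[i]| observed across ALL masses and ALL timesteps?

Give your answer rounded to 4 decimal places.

Answer: 3.1210

Derivation:
Step 0: x=[6.0000 8.0000 13.0000 19.0000] v=[0.0000 -2.0000 0.0000 0.0000]
Step 1: x=[5.2500 8.2500 13.2500 18.7500] v=[-3.0000 1.0000 1.0000 -1.0000]
Step 2: x=[4.0000 9.0000 13.6250 18.3750] v=[-5.0000 3.0000 1.5000 -1.5000]
Step 3: x=[2.7500 9.6563 14.0313 18.0625] v=[-5.0000 2.6250 1.6250 -1.2500]
Step 4: x=[1.9766 9.6797 14.3516 17.9922] v=[-3.0937 0.0937 1.2812 -0.2812]
Step 5: x=[1.8790 8.9453 14.4141 18.2618] v=[-0.3906 -2.9375 0.2499 1.0782]
Max displacement = 3.1210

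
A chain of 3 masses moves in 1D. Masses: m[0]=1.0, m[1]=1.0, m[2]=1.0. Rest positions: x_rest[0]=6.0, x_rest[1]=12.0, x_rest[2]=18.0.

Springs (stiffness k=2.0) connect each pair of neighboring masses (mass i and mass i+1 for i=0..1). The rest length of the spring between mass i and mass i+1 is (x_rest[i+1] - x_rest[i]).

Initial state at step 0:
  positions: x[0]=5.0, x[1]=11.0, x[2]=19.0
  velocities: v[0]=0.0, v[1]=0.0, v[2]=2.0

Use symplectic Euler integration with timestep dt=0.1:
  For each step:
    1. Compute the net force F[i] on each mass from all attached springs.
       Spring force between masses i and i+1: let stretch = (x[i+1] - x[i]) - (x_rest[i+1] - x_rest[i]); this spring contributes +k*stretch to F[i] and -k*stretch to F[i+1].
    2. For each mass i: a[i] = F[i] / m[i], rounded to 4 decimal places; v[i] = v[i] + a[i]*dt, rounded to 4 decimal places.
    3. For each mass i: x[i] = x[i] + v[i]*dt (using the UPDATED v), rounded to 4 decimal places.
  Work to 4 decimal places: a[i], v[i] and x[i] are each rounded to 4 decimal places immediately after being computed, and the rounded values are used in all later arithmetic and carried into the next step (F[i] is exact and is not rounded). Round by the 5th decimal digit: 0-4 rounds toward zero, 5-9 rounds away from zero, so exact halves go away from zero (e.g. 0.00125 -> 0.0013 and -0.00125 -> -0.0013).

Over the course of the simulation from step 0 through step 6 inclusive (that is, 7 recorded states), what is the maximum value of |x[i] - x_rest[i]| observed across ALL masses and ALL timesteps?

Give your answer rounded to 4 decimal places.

Answer: 1.3844

Derivation:
Step 0: x=[5.0000 11.0000 19.0000] v=[0.0000 0.0000 2.0000]
Step 1: x=[5.0000 11.0400 19.1600] v=[0.0000 0.4000 1.6000]
Step 2: x=[5.0008 11.1216 19.2776] v=[0.0080 0.8160 1.1760]
Step 3: x=[5.0040 11.2439 19.3521] v=[0.0322 1.2230 0.7448]
Step 4: x=[5.0120 11.4036 19.3844] v=[0.0802 1.5967 0.3232]
Step 5: x=[5.0279 11.5951 19.3771] v=[0.1585 1.9145 -0.0730]
Step 6: x=[5.0551 11.8109 19.3342] v=[0.2719 2.1575 -0.4294]
Max displacement = 1.3844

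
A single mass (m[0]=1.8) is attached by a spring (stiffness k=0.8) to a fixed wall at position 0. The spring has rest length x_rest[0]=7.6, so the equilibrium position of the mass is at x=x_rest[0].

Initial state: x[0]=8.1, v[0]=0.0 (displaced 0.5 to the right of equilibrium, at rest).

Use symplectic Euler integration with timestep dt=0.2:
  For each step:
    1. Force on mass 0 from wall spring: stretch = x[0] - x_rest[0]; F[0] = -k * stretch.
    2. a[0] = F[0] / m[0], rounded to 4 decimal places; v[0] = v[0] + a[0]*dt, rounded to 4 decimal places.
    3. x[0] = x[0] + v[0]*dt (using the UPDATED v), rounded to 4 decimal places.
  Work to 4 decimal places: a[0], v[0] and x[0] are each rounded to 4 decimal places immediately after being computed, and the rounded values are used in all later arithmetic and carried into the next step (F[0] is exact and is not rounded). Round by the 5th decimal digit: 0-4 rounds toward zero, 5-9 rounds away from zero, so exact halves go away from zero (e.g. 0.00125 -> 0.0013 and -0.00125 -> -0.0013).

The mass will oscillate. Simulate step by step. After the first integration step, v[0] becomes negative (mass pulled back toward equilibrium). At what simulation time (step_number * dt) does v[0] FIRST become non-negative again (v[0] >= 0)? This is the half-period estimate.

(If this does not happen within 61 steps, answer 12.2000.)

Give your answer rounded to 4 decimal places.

Step 0: x=[8.1000] v=[0.0000]
Step 1: x=[8.0911] v=[-0.0444]
Step 2: x=[8.0735] v=[-0.0881]
Step 3: x=[8.0475] v=[-0.1302]
Step 4: x=[8.0135] v=[-0.1700]
Step 5: x=[7.9721] v=[-0.2068]
Step 6: x=[7.9241] v=[-0.2399]
Step 7: x=[7.8704] v=[-0.2687]
Step 8: x=[7.8119] v=[-0.2927]
Step 9: x=[7.7496] v=[-0.3115]
Step 10: x=[7.6846] v=[-0.3248]
Step 11: x=[7.6181] v=[-0.3323]
Step 12: x=[7.5513] v=[-0.3339]
Step 13: x=[7.4854] v=[-0.3296]
Step 14: x=[7.4215] v=[-0.3194]
Step 15: x=[7.3608] v=[-0.3035]
Step 16: x=[7.3044] v=[-0.2822]
Step 17: x=[7.2532] v=[-0.2559]
Step 18: x=[7.2082] v=[-0.2251]
Step 19: x=[7.1701] v=[-0.1903]
Step 20: x=[7.1397] v=[-0.1521]
Step 21: x=[7.1175] v=[-0.1112]
Step 22: x=[7.1038] v=[-0.0683]
Step 23: x=[7.0990] v=[-0.0242]
Step 24: x=[7.1031] v=[0.0203]
First v>=0 after going negative at step 24, time=4.8000

Answer: 4.8000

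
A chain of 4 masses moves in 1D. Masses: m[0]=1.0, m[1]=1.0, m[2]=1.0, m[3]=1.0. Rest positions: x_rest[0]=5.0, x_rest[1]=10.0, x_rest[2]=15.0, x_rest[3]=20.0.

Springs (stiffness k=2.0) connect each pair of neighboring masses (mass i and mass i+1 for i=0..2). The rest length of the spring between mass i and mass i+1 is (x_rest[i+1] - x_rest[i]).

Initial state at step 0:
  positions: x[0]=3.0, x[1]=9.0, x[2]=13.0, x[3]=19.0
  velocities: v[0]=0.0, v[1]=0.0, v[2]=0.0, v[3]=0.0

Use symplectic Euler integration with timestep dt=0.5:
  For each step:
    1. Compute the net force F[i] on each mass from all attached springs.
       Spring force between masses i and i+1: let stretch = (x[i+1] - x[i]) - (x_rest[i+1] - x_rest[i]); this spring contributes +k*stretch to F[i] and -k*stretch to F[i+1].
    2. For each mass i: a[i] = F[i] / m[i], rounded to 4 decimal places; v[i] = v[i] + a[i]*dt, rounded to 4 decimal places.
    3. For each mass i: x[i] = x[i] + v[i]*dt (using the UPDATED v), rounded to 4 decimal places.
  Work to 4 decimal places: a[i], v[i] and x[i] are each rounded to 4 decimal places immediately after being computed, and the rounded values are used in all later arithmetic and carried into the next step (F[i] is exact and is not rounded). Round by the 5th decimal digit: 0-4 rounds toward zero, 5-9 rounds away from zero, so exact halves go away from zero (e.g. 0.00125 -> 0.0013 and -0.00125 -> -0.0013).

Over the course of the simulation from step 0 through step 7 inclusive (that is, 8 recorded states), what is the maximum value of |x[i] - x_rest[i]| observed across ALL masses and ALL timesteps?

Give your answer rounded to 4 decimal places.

Answer: 2.3750

Derivation:
Step 0: x=[3.0000 9.0000 13.0000 19.0000] v=[0.0000 0.0000 0.0000 0.0000]
Step 1: x=[3.5000 8.0000 14.0000 18.5000] v=[1.0000 -2.0000 2.0000 -1.0000]
Step 2: x=[3.7500 7.7500 14.2500 18.2500] v=[0.5000 -0.5000 0.5000 -0.5000]
Step 3: x=[3.5000 8.7500 13.2500 18.5000] v=[-0.5000 2.0000 -2.0000 0.5000]
Step 4: x=[3.3750 9.3750 12.6250 18.6250] v=[-0.2500 1.2500 -1.2500 0.2500]
Step 5: x=[3.7500 8.6250 13.3750 18.2500] v=[0.7500 -1.5000 1.5000 -0.7500]
Step 6: x=[4.0625 7.8125 14.1875 17.9375] v=[0.6250 -1.6250 1.6250 -0.6250]
Step 7: x=[3.7500 8.3125 13.6875 18.2500] v=[-0.6250 1.0000 -1.0000 0.6250]
Max displacement = 2.3750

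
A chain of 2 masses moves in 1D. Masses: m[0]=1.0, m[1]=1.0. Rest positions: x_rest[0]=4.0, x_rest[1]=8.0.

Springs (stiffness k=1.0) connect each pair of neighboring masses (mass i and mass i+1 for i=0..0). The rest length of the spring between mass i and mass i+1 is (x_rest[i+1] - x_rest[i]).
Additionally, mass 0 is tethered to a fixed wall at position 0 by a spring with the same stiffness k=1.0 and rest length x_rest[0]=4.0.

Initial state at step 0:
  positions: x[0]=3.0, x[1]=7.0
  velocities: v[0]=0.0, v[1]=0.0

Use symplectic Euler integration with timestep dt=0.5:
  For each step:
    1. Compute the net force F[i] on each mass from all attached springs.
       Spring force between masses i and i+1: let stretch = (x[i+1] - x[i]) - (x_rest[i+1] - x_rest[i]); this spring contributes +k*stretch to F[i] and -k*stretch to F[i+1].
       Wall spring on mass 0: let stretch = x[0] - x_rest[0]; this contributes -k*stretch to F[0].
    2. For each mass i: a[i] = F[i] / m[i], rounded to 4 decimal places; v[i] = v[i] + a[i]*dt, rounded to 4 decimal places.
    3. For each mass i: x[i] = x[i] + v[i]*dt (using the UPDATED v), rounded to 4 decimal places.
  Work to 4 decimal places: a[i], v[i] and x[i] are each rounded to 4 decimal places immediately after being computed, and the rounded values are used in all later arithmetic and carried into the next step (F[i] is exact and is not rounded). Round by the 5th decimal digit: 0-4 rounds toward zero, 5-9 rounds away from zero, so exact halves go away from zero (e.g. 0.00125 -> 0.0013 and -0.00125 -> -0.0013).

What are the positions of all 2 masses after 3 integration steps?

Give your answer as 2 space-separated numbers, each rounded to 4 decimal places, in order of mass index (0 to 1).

Step 0: x=[3.0000 7.0000] v=[0.0000 0.0000]
Step 1: x=[3.2500 7.0000] v=[0.5000 0.0000]
Step 2: x=[3.6250 7.0625] v=[0.7500 0.1250]
Step 3: x=[3.9532 7.2657] v=[0.6563 0.4063]

Answer: 3.9532 7.2657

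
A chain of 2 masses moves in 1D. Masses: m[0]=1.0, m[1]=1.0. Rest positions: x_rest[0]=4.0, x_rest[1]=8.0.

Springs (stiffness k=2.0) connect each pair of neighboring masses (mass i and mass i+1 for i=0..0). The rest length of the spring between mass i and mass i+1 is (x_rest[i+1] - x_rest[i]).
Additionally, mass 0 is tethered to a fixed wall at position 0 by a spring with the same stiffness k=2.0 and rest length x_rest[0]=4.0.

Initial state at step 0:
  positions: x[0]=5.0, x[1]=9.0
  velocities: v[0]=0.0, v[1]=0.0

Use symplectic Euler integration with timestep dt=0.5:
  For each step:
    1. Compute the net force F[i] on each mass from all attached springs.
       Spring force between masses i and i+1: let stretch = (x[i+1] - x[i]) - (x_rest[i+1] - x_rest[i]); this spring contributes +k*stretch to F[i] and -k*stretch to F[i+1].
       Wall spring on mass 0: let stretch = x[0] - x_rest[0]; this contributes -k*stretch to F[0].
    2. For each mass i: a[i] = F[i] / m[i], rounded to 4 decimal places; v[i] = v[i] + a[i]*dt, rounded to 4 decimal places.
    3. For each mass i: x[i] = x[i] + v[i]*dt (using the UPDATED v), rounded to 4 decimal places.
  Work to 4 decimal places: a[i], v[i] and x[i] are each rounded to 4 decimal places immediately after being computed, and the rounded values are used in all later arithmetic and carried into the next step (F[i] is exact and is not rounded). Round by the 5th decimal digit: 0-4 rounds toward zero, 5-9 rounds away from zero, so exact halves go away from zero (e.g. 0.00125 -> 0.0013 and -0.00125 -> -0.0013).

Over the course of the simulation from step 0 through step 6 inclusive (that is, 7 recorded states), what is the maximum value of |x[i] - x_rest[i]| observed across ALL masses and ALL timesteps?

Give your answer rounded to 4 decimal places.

Step 0: x=[5.0000 9.0000] v=[0.0000 0.0000]
Step 1: x=[4.5000 9.0000] v=[-1.0000 0.0000]
Step 2: x=[4.0000 8.7500] v=[-1.0000 -0.5000]
Step 3: x=[3.8750 8.1250] v=[-0.2500 -1.2500]
Step 4: x=[3.9375 7.3750] v=[0.1250 -1.5000]
Step 5: x=[3.7500 6.9063] v=[-0.3750 -0.9375]
Step 6: x=[3.2657 6.8594] v=[-0.9687 -0.0938]
Max displacement = 1.1406

Answer: 1.1406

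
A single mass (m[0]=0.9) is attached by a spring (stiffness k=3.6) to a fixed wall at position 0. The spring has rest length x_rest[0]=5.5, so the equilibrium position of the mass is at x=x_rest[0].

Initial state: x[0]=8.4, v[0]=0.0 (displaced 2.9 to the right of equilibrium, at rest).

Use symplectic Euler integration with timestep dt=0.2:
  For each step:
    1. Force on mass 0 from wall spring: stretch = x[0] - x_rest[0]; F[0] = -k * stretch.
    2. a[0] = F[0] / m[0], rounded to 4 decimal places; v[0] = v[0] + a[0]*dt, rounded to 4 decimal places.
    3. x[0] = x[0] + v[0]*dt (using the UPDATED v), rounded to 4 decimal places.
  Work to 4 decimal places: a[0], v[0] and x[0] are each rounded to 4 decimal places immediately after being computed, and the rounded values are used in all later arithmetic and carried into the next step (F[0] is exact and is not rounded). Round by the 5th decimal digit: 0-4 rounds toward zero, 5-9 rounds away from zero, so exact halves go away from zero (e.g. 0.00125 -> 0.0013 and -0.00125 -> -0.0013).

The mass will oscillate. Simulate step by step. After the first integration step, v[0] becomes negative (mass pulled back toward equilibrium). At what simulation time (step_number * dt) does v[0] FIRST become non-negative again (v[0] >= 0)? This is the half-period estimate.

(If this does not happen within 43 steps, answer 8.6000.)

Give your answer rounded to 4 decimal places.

Answer: 1.6000

Derivation:
Step 0: x=[8.4000] v=[0.0000]
Step 1: x=[7.9360] v=[-2.3200]
Step 2: x=[7.0822] v=[-4.2688]
Step 3: x=[5.9753] v=[-5.5346]
Step 4: x=[4.7923] v=[-5.9148]
Step 5: x=[3.7226] v=[-5.3486]
Step 6: x=[2.9373] v=[-3.9267]
Step 7: x=[2.5620] v=[-1.8765]
Step 8: x=[2.6568] v=[0.4739]
First v>=0 after going negative at step 8, time=1.6000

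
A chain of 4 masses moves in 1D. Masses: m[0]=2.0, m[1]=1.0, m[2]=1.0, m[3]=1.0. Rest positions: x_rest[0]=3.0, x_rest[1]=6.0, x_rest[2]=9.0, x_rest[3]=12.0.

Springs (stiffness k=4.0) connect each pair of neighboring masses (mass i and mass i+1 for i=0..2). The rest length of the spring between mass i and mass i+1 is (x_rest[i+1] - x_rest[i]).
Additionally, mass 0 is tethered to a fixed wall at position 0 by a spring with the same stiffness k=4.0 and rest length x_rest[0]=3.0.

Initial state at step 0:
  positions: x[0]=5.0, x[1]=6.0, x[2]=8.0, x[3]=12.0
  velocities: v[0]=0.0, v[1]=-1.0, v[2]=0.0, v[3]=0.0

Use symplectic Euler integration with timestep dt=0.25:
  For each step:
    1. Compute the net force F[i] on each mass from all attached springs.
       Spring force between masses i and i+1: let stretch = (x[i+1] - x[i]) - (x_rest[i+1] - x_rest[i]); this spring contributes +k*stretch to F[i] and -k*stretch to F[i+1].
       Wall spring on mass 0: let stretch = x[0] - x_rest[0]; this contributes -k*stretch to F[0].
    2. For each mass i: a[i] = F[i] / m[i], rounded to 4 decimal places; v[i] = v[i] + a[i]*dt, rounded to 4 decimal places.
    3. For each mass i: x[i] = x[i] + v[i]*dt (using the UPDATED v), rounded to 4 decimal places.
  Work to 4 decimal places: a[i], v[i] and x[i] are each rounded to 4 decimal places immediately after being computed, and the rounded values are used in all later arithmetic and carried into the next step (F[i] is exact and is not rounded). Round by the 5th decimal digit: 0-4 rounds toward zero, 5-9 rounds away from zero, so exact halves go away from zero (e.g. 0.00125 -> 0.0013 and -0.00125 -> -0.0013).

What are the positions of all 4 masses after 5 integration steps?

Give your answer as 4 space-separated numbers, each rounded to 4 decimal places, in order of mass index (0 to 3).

Step 0: x=[5.0000 6.0000 8.0000 12.0000] v=[0.0000 -1.0000 0.0000 0.0000]
Step 1: x=[4.5000 6.0000 8.5000 11.7500] v=[-2.0000 0.0000 2.0000 -1.0000]
Step 2: x=[3.6250 6.2500 9.1875 11.4375] v=[-3.5000 1.0000 2.7500 -1.2500]
Step 3: x=[2.6250 6.5781 9.7031 11.3125] v=[-4.0000 1.3125 2.0625 -0.5000]
Step 4: x=[1.7910 6.6992 9.8398 11.5352] v=[-3.3360 0.4844 0.5469 0.8906]
Step 5: x=[1.3467 6.3784 9.6152 12.0840] v=[-1.7774 -1.2832 -0.8983 2.1952]

Answer: 1.3467 6.3784 9.6152 12.0840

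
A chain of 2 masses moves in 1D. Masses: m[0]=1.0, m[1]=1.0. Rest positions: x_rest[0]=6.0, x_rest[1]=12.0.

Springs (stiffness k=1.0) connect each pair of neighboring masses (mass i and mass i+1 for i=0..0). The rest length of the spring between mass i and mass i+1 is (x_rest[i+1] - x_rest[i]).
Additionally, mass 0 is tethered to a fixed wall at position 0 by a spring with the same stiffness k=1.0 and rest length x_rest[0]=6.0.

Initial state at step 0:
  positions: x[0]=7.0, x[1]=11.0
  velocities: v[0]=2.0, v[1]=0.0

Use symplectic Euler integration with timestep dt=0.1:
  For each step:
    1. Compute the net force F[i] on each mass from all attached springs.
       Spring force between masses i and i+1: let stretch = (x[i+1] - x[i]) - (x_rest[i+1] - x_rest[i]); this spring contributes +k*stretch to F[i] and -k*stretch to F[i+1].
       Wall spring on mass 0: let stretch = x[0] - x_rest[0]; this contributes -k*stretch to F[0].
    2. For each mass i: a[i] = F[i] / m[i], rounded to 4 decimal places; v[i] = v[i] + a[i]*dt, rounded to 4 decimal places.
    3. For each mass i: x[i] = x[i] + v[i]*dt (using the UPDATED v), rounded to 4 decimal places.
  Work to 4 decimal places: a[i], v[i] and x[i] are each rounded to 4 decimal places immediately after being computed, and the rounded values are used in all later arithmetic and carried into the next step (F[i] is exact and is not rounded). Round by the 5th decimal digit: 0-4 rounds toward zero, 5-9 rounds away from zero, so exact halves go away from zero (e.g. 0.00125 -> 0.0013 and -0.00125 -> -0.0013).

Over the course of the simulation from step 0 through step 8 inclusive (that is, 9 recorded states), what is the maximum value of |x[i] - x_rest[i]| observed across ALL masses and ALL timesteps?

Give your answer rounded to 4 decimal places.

Answer: 1.4995

Derivation:
Step 0: x=[7.0000 11.0000] v=[2.0000 0.0000]
Step 1: x=[7.1700 11.0200] v=[1.7000 0.2000]
Step 2: x=[7.3068 11.0615] v=[1.3680 0.4150]
Step 3: x=[7.4081 11.1255] v=[1.0128 0.6395]
Step 4: x=[7.4725 11.2123] v=[0.6437 0.8678]
Step 5: x=[7.4995 11.3217] v=[0.2704 1.0938]
Step 6: x=[7.4898 11.4529] v=[-0.0973 1.3116]
Step 7: x=[7.4448 11.6044] v=[-0.4500 1.5153]
Step 8: x=[7.3670 11.7743] v=[-0.7785 1.6993]
Max displacement = 1.4995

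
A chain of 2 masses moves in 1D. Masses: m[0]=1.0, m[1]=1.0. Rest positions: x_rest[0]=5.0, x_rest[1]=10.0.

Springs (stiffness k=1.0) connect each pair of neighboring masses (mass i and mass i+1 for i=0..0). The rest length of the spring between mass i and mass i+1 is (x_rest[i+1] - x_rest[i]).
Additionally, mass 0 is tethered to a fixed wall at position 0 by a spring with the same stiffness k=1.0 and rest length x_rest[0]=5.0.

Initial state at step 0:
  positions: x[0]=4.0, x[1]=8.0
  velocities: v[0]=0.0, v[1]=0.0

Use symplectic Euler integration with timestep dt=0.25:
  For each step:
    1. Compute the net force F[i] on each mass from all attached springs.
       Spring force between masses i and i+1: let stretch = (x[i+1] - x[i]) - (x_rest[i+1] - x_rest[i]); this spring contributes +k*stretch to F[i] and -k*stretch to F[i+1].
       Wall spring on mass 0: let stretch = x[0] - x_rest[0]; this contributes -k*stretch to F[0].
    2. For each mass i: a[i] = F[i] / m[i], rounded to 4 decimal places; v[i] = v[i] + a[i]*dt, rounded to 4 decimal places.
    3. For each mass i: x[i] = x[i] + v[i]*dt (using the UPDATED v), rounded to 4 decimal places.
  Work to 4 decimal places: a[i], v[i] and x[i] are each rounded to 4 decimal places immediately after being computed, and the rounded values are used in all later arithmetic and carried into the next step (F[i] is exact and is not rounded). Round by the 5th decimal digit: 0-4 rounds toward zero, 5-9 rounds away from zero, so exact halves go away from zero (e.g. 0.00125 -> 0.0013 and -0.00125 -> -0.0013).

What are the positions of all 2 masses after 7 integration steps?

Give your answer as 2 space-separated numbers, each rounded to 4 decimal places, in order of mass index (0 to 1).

Answer: 4.3573 9.3487

Derivation:
Step 0: x=[4.0000 8.0000] v=[0.0000 0.0000]
Step 1: x=[4.0000 8.0625] v=[0.0000 0.2500]
Step 2: x=[4.0039 8.1836] v=[0.0156 0.4844]
Step 3: x=[4.0188 8.3560] v=[0.0596 0.6895]
Step 4: x=[4.0536 8.5698] v=[0.1392 0.8552]
Step 5: x=[4.1173 8.8139] v=[0.2549 0.9762]
Step 6: x=[4.2172 9.0769] v=[0.3997 1.0521]
Step 7: x=[4.3573 9.3487] v=[0.5603 1.0872]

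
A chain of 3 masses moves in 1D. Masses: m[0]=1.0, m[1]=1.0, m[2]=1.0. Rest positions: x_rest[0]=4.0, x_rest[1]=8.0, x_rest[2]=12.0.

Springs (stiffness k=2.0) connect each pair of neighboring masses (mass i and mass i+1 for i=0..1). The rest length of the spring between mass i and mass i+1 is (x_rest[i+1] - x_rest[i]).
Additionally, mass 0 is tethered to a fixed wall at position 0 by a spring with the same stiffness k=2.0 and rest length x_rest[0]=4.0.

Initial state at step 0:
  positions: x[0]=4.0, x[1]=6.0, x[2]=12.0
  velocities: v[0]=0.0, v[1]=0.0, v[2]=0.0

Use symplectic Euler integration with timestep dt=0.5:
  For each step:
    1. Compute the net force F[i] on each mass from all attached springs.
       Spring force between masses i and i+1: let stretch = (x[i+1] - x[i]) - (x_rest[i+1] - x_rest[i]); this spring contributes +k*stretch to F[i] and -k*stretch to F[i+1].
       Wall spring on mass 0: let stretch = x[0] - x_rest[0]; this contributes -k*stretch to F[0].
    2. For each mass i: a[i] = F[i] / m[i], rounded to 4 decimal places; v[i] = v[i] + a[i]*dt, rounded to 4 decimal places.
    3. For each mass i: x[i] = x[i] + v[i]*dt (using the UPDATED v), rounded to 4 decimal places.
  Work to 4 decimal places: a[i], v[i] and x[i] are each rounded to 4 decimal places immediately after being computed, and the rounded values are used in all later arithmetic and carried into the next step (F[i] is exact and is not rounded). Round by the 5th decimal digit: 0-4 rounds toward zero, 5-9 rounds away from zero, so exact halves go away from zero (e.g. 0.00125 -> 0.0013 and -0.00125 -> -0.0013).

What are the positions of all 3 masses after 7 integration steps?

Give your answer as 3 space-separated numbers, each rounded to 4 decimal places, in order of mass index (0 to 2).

Step 0: x=[4.0000 6.0000 12.0000] v=[0.0000 0.0000 0.0000]
Step 1: x=[3.0000 8.0000 11.0000] v=[-2.0000 4.0000 -2.0000]
Step 2: x=[3.0000 9.0000 10.5000] v=[0.0000 2.0000 -1.0000]
Step 3: x=[4.5000 7.7500 11.2500] v=[3.0000 -2.5000 1.5000]
Step 4: x=[5.3750 6.6250 12.2500] v=[1.7500 -2.2500 2.0000]
Step 5: x=[4.1875 7.6875 12.4375] v=[-2.3750 2.1250 0.3750]
Step 6: x=[2.6563 9.3750 12.2500] v=[-3.0625 3.3750 -0.3750]
Step 7: x=[3.1563 9.1407 12.6250] v=[0.9999 -0.4687 0.7500]

Answer: 3.1563 9.1407 12.6250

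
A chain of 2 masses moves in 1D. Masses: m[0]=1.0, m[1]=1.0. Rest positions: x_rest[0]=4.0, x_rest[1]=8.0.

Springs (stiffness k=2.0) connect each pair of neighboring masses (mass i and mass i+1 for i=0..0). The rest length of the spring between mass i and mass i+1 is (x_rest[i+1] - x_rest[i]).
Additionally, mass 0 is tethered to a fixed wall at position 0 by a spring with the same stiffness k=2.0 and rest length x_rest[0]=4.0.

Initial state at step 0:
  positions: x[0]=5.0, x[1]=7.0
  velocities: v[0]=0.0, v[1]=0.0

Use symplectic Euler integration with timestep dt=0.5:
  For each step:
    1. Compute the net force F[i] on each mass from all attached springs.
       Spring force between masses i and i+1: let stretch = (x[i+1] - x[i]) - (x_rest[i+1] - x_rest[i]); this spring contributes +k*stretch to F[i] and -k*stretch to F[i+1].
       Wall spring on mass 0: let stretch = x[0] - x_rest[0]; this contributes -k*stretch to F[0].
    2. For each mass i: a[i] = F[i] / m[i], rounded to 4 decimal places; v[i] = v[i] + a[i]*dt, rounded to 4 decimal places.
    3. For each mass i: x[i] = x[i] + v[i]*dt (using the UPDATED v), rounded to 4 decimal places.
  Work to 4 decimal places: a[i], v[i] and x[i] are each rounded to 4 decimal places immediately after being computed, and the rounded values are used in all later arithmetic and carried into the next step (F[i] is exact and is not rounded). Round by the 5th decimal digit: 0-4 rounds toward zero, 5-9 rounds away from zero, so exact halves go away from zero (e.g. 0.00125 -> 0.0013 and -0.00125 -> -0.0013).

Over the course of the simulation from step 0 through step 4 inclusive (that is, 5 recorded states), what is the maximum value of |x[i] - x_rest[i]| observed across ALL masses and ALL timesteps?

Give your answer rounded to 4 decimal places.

Answer: 1.5000

Derivation:
Step 0: x=[5.0000 7.0000] v=[0.0000 0.0000]
Step 1: x=[3.5000 8.0000] v=[-3.0000 2.0000]
Step 2: x=[2.5000 8.7500] v=[-2.0000 1.5000]
Step 3: x=[3.3750 8.3750] v=[1.7500 -0.7500]
Step 4: x=[5.0625 7.5000] v=[3.3750 -1.7500]
Max displacement = 1.5000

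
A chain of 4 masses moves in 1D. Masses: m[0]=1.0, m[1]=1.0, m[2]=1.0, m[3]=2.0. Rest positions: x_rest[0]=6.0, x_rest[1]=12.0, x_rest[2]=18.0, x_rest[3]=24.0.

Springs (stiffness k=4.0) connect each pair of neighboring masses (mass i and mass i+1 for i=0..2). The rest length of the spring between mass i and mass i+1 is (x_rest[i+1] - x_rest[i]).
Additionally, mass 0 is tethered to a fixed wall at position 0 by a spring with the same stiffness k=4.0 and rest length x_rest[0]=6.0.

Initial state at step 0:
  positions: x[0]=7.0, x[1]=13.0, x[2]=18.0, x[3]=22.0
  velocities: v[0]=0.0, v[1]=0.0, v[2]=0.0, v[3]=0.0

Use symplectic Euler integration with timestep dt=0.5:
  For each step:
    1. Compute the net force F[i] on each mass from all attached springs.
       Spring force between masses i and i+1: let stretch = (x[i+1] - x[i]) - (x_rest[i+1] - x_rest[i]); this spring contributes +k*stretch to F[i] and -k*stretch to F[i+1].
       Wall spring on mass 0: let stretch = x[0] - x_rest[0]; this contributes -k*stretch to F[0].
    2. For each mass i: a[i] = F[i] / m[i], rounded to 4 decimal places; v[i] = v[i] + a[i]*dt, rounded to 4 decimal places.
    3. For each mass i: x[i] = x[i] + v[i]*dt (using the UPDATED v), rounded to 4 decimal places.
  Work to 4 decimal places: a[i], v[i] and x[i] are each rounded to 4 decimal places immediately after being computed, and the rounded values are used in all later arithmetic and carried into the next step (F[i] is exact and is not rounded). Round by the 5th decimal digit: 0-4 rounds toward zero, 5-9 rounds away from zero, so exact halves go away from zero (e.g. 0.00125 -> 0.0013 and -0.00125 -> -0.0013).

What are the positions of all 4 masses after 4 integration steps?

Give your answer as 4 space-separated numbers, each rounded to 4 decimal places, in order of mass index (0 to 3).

Step 0: x=[7.0000 13.0000 18.0000 22.0000] v=[0.0000 0.0000 0.0000 0.0000]
Step 1: x=[6.0000 12.0000 17.0000 23.0000] v=[-2.0000 -2.0000 -2.0000 2.0000]
Step 2: x=[5.0000 10.0000 17.0000 24.0000] v=[-2.0000 -4.0000 0.0000 2.0000]
Step 3: x=[4.0000 10.0000 17.0000 24.5000] v=[-2.0000 0.0000 0.0000 1.0000]
Step 4: x=[5.0000 11.0000 17.5000 24.2500] v=[2.0000 2.0000 1.0000 -0.5000]

Answer: 5.0000 11.0000 17.5000 24.2500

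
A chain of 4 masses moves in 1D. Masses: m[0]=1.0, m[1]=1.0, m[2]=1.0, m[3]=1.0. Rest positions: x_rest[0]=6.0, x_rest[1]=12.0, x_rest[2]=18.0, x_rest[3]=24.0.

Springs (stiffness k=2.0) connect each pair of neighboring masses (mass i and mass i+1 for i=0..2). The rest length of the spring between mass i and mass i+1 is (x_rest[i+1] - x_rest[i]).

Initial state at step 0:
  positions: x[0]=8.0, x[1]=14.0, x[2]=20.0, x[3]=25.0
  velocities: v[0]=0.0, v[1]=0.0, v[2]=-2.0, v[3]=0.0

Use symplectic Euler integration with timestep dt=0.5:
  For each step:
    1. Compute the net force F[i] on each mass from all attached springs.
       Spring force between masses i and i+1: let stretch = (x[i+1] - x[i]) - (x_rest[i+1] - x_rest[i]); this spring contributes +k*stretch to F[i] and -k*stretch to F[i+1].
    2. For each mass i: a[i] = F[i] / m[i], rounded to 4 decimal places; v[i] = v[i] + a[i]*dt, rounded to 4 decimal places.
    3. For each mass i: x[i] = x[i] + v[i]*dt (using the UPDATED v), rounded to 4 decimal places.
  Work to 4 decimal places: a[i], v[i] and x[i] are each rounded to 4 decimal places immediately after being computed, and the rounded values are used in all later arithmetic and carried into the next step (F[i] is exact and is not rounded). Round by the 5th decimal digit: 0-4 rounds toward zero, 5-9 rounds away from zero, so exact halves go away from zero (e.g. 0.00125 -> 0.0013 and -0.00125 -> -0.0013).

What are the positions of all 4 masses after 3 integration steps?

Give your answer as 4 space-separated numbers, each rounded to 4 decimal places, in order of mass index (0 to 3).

Answer: 7.6250 12.3750 19.1250 24.8750

Derivation:
Step 0: x=[8.0000 14.0000 20.0000 25.0000] v=[0.0000 0.0000 -2.0000 0.0000]
Step 1: x=[8.0000 14.0000 18.5000 25.5000] v=[0.0000 0.0000 -3.0000 1.0000]
Step 2: x=[8.0000 13.2500 18.2500 25.5000] v=[0.0000 -1.5000 -0.5000 0.0000]
Step 3: x=[7.6250 12.3750 19.1250 24.8750] v=[-0.7500 -1.7500 1.7500 -1.2500]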